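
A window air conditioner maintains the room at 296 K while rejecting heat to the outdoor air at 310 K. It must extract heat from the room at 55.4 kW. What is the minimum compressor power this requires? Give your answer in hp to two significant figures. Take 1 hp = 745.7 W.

The reservoir spacing is ΔT = 310 − 296 = 14.00 K.
COP_Carnot = T_C/ΔT = 296.00/14.00 = 21.14.
Ẇ_min = Q̇/COP_Carnot = 55.40/21.14 = 2.620 kW = 3.514 hp.

3.5 hp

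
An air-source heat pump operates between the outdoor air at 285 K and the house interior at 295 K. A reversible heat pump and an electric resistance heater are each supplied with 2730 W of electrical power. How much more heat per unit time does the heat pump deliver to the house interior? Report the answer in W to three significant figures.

77800 W

The reservoir spacing is ΔT = 295 − 285 = 10.00 K.
COP_Carnot = T_H/ΔT = 295.00/10.00 = 29.50.
The heat pump delivers Q̇_H = COP × Ẇ = 80540 W; the resistance heater delivers Ẇ = 2730 W.
Extra = (COP − 1)·Ẇ = 77810 W.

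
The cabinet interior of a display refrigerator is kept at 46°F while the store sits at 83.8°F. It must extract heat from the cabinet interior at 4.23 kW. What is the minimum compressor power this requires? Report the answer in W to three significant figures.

316 W

In absolute terms T_C = 280.93 K and T_H = 301.93 K, so ΔT = 21.00 K.
COP_Carnot = T_C/ΔT = 280.93/21.00 = 13.38.
Ẇ_min = Q̇/COP_Carnot = 4.230/13.38 = 0.3162 kW = 316.2 W.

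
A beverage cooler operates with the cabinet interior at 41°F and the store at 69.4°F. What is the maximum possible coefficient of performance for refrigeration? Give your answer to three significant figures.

In absolute terms T_C = 278.15 K and T_H = 293.93 K, so ΔT = 15.78 K.
For a reversible cycle, COP_Carnot = T_C/ΔT = 278.15/15.78 = 17.63.

17.6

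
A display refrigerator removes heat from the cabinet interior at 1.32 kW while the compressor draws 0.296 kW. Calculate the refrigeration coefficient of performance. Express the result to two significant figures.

The first law gives Q̇_H = Q̇_C + Ẇ, so the three rates are Q̇_C = 1.320, Q̇_H = 1.616, Ẇ = 0.2960 kW.
COP_R = Q̇_C/Ẇ = 1.320/0.2960 = 4.459.

4.5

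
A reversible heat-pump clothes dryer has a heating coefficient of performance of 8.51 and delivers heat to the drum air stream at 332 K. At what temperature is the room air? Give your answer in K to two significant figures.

COP_HP = T_H/(T_H − T_C) gives T_H − T_C = T_H/COP.
With T_H = 332.00 K, T_C = 332.00 × (1 − 1/8.51) = 292.99 K.

290 K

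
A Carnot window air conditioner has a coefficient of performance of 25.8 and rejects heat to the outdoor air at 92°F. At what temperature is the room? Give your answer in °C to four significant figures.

21.90 °C

For a Carnot refrigerator COP_R = T_C/(T_H − T_C), so T_C = COP·T_H/(1 + COP).
With T_H = 306.48 K, T_C = 25.8 × 306.48/26.80 = 295.05 K.
Converting, 295.05 K = 21.90°C.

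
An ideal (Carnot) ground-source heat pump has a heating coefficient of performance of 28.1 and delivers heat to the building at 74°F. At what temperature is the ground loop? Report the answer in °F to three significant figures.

55.0 °F

COP_HP = T_H/(T_H − T_C) gives T_H − T_C = T_H/COP.
With T_H = 296.48 K, T_C = 296.48 × (1 − 1/28.1) = 285.93 K.
Converting, 285.93 K = 55.01°F.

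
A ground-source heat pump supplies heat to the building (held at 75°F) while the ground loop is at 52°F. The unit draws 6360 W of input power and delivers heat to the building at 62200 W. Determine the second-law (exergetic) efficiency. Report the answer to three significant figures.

0.421

COP_actual = Q̇_H/Ẇ = 62200/6360 = 9.780.
In absolute terms T_C = 284.26 K and T_H = 297.04 K, so ΔT = 12.78 K.
COP_Carnot = T_H/ΔT = 297.04/12.78 = 23.25.
η_II = COP_actual/COP_Carnot = 9.780/23.25 = 0.4207.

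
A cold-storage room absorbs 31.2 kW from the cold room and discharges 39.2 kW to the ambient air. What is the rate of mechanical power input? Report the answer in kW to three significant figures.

8.00 kW

For a cyclic device the first law requires Q̇_H = Q̇_C + Ẇ.
Ẇ = Q̇_H − Q̇_C = 8.000 kW.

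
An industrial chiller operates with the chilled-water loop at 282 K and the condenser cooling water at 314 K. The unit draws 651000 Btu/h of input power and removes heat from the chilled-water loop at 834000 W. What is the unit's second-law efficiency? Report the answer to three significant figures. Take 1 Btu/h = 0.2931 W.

0.496

Converting, Q̇_C = 834000 W = 2845000 Btu/h, so COP_actual = Q̇_C/Ẇ = 2845000/651000 = 4.371.
The reservoir spacing is ΔT = 314 − 282 = 32.00 K.
COP_Carnot = T_C/ΔT = 282.00/32.00 = 8.813.
η_II = COP_actual/COP_Carnot = 4.371/8.813 = 0.4960.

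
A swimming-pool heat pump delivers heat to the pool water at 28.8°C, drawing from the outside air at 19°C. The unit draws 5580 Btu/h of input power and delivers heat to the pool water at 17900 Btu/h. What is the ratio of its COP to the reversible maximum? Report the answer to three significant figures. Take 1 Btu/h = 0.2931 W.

0.104

COP_actual = Q̇_H/Ẇ = 17900/5580 = 3.208.
In absolute terms T_C = 292.15 K and T_H = 301.95 K, so ΔT = 9.800 K.
COP_Carnot = T_H/ΔT = 301.95/9.800 = 30.81.
η_II = COP_actual/COP_Carnot = 3.208/30.81 = 0.1041.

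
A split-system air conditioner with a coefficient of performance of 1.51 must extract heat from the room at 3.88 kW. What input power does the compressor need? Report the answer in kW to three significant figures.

Ẇ = Q̇_C/COP = 3.880/1.51 = 2.570 kW.

2.57 kW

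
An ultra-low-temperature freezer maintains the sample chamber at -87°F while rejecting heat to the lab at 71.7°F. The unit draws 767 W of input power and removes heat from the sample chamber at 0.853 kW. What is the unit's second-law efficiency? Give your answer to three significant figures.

Converting, Q̇_C = 0.8530 kW = 853.0 W, so COP_actual = Q̇_C/Ẇ = 853.0/767.0 = 1.112.
In absolute terms T_C = 207.04 K and T_H = 295.21 K, so ΔT = 88.17 K.
COP_Carnot = T_C/ΔT = 207.04/88.17 = 2.348.
η_II = COP_actual/COP_Carnot = 1.112/2.348 = 0.4736.

0.474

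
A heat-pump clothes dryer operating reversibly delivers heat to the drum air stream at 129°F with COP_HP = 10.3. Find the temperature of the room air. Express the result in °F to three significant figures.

71.8 °F

COP_HP = T_H/(T_H − T_C) gives T_H − T_C = T_H/COP.
With T_H = 327.04 K, T_C = 327.04 × (1 − 1/10.3) = 295.29 K.
Converting, 295.29 K = 71.85°F.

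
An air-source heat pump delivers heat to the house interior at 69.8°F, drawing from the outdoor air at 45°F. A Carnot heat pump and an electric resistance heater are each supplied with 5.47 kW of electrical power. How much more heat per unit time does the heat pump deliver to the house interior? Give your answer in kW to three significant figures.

111 kW

In absolute terms T_C = 280.37 K and T_H = 294.15 K, so ΔT = 13.78 K.
COP_Carnot = T_H/ΔT = 294.15/13.78 = 21.35.
The heat pump delivers Q̇_H = COP × Ẇ = 116.8 kW; the resistance heater delivers Ẇ = 5.470 kW.
Extra = (COP − 1)·Ẇ = 111.3 kW.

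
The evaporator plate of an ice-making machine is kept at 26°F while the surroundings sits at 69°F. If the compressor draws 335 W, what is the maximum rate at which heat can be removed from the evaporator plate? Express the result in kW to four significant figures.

In absolute terms T_C = 269.82 K and T_H = 293.71 K, so ΔT = 23.89 K.
COP_Carnot = T_C/ΔT = 269.82/23.89 = 11.29.
Q̇_max = COP_Carnot × Ẇ = 11.29 × 335.0 W = 3784 W = 3.784 kW.

3.784 kW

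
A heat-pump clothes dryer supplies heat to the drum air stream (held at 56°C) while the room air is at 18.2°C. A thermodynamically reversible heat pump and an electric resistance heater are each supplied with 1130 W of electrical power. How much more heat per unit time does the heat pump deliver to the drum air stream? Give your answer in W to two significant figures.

8700 W

In absolute terms T_C = 291.35 K and T_H = 329.15 K, so ΔT = 37.80 K.
COP_Carnot = T_H/ΔT = 329.15/37.80 = 8.708.
The heat pump delivers Q̇_H = COP × Ẇ = 9840 W; the resistance heater delivers Ẇ = 1130 W.
Extra = (COP − 1)·Ẇ = 8710 W.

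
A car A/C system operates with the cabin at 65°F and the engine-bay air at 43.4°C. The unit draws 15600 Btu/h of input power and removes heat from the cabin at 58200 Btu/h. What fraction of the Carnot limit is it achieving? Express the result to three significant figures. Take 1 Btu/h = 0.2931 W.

0.321

COP_actual = Q̇_C/Ẇ = 58200/15600 = 3.731.
In absolute terms T_C = 291.48 K and T_H = 316.55 K, so ΔT = 25.07 K.
COP_Carnot = T_C/ΔT = 291.48/25.07 = 11.63.
η_II = COP_actual/COP_Carnot = 3.731/11.63 = 0.3208.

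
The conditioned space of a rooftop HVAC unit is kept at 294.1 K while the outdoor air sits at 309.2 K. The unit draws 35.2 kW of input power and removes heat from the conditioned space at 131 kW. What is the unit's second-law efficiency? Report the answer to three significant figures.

0.191

COP_actual = Q̇_C/Ẇ = 131.0/35.20 = 3.722.
The reservoir spacing is ΔT = 309.2 − 294.1 = 15.10 K.
COP_Carnot = T_C/ΔT = 294.10/15.10 = 19.48.
η_II = COP_actual/COP_Carnot = 3.722/19.48 = 0.1911.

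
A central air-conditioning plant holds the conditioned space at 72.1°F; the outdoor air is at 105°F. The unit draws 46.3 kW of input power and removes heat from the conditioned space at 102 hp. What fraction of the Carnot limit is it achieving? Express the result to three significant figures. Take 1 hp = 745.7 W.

Converting, Q̇_C = 102.0 hp = 76.06 kW, so COP_actual = Q̇_C/Ẇ = 76.06/46.30 = 1.643.
In absolute terms T_C = 295.43 K and T_H = 313.71 K, so ΔT = 18.28 K.
COP_Carnot = T_C/ΔT = 295.43/18.28 = 16.16.
η_II = COP_actual/COP_Carnot = 1.643/16.16 = 0.1016.

0.102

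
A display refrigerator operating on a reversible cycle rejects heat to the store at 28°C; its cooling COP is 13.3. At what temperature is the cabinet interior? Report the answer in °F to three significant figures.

For a Carnot refrigerator COP_R = T_C/(T_H − T_C), so T_C = COP·T_H/(1 + COP).
With T_H = 301.15 K, T_C = 13.3 × 301.15/14.30 = 280.09 K.
Converting, 280.09 K = 44.49°F.

44.5 °F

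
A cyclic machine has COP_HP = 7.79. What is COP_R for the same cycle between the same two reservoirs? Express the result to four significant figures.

6.790

Since Q_H = Q_C + W for any cycle, COP_R = Q_C/W = Q_H/W − 1.
COP_R = 7.79 − 1 = 6.79.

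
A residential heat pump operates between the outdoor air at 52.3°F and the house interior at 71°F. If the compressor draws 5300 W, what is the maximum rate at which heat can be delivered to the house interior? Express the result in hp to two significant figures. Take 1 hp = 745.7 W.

200 hp

In absolute terms T_C = 284.43 K and T_H = 294.82 K, so ΔT = 10.39 K.
COP_Carnot = T_H/ΔT = 294.82/10.39 = 28.38.
Q̇_max = COP_Carnot × Ẇ = 28.38 × 5300 W = 150400 W = 201.7 hp.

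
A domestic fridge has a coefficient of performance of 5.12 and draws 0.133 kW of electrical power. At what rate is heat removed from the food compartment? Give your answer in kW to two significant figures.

Q̇_C = COP × Ẇ = 5.12 × 0.1330 = 0.6810 kW.

0.68 kW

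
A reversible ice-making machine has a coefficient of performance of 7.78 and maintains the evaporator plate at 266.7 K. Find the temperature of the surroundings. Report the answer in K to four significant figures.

301.0 K

COP_R = T_C/(T_H − T_C) gives T_H − T_C = T_C/COP.
With T_C = 266.70 K, T_H = 266.70 × (1 + 1/7.78) = 300.98 K.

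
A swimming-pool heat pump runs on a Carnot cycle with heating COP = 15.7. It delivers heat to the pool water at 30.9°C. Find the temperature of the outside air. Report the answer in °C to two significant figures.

COP_HP = T_H/(T_H − T_C) gives T_H − T_C = T_H/COP.
With T_H = 304.05 K, T_C = 304.05 × (1 − 1/15.7) = 284.68 K.
Converting, 284.68 K = 11.53°C.

12 °C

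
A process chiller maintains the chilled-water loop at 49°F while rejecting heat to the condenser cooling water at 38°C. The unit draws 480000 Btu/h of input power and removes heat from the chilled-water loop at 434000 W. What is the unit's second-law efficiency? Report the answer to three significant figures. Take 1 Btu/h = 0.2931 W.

0.312

Converting, Q̇_C = 434000 W = 1481000 Btu/h, so COP_actual = Q̇_C/Ẇ = 1481000/480000 = 3.085.
In absolute terms T_C = 282.59 K and T_H = 311.15 K, so ΔT = 28.56 K.
COP_Carnot = T_C/ΔT = 282.59/28.56 = 9.896.
η_II = COP_actual/COP_Carnot = 3.085/9.896 = 0.3117.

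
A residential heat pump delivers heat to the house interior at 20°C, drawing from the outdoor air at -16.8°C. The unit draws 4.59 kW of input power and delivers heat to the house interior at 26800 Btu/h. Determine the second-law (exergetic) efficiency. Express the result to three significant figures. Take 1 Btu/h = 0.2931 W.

Converting, Q̇_H = 26800 Btu/h = 7.855 kW, so COP_actual = Q̇_H/Ẇ = 7.855/4.590 = 1.711.
In absolute terms T_C = 256.35 K and T_H = 293.15 K, so ΔT = 36.80 K.
COP_Carnot = T_H/ΔT = 293.15/36.80 = 7.966.
η_II = COP_actual/COP_Carnot = 1.711/7.966 = 0.2148.

0.215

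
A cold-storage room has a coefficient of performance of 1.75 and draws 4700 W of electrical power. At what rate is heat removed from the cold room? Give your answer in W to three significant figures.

8230 W

Q̇_C = COP × Ẇ = 1.75 × 4700 = 8225 W.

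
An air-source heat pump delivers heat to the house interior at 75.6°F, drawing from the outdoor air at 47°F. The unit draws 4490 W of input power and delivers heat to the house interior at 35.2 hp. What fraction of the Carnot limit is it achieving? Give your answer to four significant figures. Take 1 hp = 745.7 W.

Converting, Q̇_H = 35.20 hp = 26250 W, so COP_actual = Q̇_H/Ẇ = 26250/4490 = 5.846.
In absolute terms T_C = 281.48 K and T_H = 297.37 K, so ΔT = 15.89 K.
COP_Carnot = T_H/ΔT = 297.37/15.89 = 18.72.
η_II = COP_actual/COP_Carnot = 5.846/18.72 = 0.3124.

0.3124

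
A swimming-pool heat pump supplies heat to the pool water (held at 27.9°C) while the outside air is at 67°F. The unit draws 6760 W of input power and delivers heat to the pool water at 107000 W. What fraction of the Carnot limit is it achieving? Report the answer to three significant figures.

COP_actual = Q̇_H/Ẇ = 107000/6760 = 15.83.
In absolute terms T_C = 292.59 K and T_H = 301.05 K, so ΔT = 8.456 K.
COP_Carnot = T_H/ΔT = 301.05/8.456 = 35.60.
η_II = COP_actual/COP_Carnot = 15.83/35.60 = 0.4446.

0.445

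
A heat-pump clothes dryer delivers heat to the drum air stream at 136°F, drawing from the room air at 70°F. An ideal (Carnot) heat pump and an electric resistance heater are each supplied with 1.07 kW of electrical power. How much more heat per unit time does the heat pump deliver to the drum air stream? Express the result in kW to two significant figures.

In absolute terms T_C = 294.26 K and T_H = 330.93 K, so ΔT = 36.67 K.
COP_Carnot = T_H/ΔT = 330.93/36.67 = 9.025.
The heat pump delivers Q̇_H = COP × Ẇ = 9.657 kW; the resistance heater delivers Ẇ = 1.070 kW.
Extra = (COP − 1)·Ẇ = 8.587 kW.

8.6 kW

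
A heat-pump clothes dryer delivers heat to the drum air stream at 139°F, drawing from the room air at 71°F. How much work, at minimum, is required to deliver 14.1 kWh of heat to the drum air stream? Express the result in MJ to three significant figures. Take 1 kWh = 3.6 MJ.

In absolute terms T_C = 294.82 K and T_H = 332.59 K, so ΔT = 37.78 K.
The reversible limit is COP_HP = T_H/ΔT = 8.804, so W_min = Q_H/COP = Q_H·ΔT/T_H.
W_min = 14.10 × 37.78/332.59 = 1.602 kWh = 5.766 MJ.

5.77 MJ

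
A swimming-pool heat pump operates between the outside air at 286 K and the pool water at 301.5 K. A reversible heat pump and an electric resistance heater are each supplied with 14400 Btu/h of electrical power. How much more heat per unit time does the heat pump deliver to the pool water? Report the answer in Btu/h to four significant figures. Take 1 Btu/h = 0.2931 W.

The reservoir spacing is ΔT = 301.5 − 286 = 15.50 K.
COP_Carnot = T_H/ΔT = 301.50/15.50 = 19.45.
The heat pump delivers Q̇_H = COP × Ẇ = 280100 Btu/h; the resistance heater delivers Ẇ = 14400 Btu/h.
Extra = (COP − 1)·Ẇ = 265700 Btu/h.

265700 Btu/h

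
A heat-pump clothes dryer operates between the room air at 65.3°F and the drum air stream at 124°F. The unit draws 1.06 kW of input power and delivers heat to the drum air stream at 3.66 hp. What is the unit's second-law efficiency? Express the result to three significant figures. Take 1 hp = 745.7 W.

0.259

Converting, Q̇_H = 3.660 hp = 2.729 kW, so COP_actual = Q̇_H/Ẇ = 2.729/1.060 = 2.575.
In absolute terms T_C = 291.65 K and T_H = 324.26 K, so ΔT = 32.61 K.
COP_Carnot = T_H/ΔT = 324.26/32.61 = 9.943.
η_II = COP_actual/COP_Carnot = 2.575/9.943 = 0.2589.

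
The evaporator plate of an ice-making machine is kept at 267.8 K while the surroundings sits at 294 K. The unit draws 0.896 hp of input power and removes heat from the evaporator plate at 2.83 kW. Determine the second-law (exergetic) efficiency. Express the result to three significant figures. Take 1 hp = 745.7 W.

Converting, Q̇_C = 2.830 kW = 3.795 hp, so COP_actual = Q̇_C/Ẇ = 3.795/0.8960 = 4.236.
The reservoir spacing is ΔT = 294 − 267.8 = 26.20 K.
COP_Carnot = T_C/ΔT = 267.80/26.20 = 10.22.
η_II = COP_actual/COP_Carnot = 4.236/10.22 = 0.4144.

0.414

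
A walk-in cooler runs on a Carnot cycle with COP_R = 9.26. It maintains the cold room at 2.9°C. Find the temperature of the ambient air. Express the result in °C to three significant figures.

COP_R = T_C/(T_H − T_C) gives T_H − T_C = T_C/COP.
With T_C = 276.05 K, T_H = 276.05 × (1 + 1/9.26) = 305.86 K.
Converting, 305.86 K = 32.71°C.

32.7 °C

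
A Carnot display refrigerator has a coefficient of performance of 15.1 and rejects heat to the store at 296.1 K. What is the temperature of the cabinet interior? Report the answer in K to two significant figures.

For a Carnot refrigerator COP_R = T_C/(T_H − T_C), so T_C = COP·T_H/(1 + COP).
With T_H = 296.10 K, T_C = 15.1 × 296.10/16.10 = 277.71 K.

280 K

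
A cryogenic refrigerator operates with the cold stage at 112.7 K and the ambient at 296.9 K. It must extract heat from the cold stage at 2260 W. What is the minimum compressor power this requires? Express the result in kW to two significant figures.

The reservoir spacing is ΔT = 296.9 − 112.7 = 184.2 K.
COP_Carnot = T_C/ΔT = 112.70/184.2 = 0.6118.
Ẇ_min = Q̇/COP_Carnot = 2260/0.6118 = 3694 W = 3.694 kW.

3.7 kW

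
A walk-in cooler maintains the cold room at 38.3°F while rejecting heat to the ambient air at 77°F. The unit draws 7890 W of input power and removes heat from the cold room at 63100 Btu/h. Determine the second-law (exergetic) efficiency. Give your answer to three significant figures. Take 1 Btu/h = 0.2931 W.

Converting, Q̇_C = 63100 Btu/h = 18490 W, so COP_actual = Q̇_C/Ẇ = 18490/7890 = 2.344.
In absolute terms T_C = 276.65 K and T_H = 298.15 K, so ΔT = 21.50 K.
COP_Carnot = T_C/ΔT = 276.65/21.50 = 12.87.
η_II = COP_actual/COP_Carnot = 2.344/12.87 = 0.1822.

0.182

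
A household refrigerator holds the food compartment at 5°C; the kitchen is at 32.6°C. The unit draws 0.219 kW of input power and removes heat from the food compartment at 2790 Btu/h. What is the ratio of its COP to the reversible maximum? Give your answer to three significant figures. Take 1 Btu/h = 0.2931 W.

0.371

Converting, Q̇_C = 2790 Btu/h = 0.8177 kW, so COP_actual = Q̇_C/Ẇ = 0.8177/0.2190 = 3.734.
In absolute terms T_C = 278.15 K and T_H = 305.75 K, so ΔT = 27.60 K.
COP_Carnot = T_C/ΔT = 278.15/27.60 = 10.08.
η_II = COP_actual/COP_Carnot = 3.734/10.08 = 0.3705.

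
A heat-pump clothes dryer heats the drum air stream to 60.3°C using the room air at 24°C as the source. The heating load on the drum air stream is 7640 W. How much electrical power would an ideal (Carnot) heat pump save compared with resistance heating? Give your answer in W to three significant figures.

In absolute terms T_C = 297.15 K and T_H = 333.45 K, so ΔT = 36.30 K.
COP_Carnot = T_H/ΔT = 333.45/36.30 = 9.186.
Resistance heating needs Ẇ_res = Q̇_H = 7640 W; the reversible heat pump needs only Ẇ_hp = Q̇_H/COP = 831.7 W.
Saving = 7640 − 831.7 = 6808 W.

6810 W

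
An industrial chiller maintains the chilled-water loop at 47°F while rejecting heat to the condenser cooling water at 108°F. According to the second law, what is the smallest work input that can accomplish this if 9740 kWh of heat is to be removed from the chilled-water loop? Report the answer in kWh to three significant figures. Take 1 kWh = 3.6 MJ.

In absolute terms T_C = 281.48 K and T_H = 315.37 K, so ΔT = 33.89 K.
The reversible limit is COP_R = T_C/ΔT = 8.306, so W_min = Q_C/COP = Q_C·ΔT/T_C.
W_min = 9740 × 33.89/281.48 = 1173 kWh.

1170 kWh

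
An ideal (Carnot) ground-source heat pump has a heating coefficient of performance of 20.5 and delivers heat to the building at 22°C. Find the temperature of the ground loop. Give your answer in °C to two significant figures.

COP_HP = T_H/(T_H − T_C) gives T_H − T_C = T_H/COP.
With T_H = 295.15 K, T_C = 295.15 × (1 − 1/20.5) = 280.75 K.
Converting, 280.75 K = 7.60°C.

7.6 °C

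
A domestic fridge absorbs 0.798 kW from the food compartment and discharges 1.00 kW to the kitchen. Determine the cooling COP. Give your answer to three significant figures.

3.95

The first law gives Q̇_H = Q̇_C + Ẇ, so the three rates are Q̇_C = 0.7980, Q̇_H = 1.000, Ẇ = 0.2020 kW.
COP_R = Q̇_C/Ẇ = 0.7980/0.2020 = 3.950.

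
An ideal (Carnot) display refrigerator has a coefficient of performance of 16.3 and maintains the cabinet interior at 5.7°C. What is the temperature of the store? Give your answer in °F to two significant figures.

COP_R = T_C/(T_H − T_C) gives T_H − T_C = T_C/COP.
With T_C = 278.85 K, T_H = 278.85 × (1 + 1/16.3) = 295.96 K.
Converting, 295.96 K = 73.05°F.

73 °F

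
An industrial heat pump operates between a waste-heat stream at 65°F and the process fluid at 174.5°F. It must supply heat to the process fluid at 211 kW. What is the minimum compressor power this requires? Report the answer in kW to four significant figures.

In absolute terms T_C = 291.48 K and T_H = 352.32 K, so ΔT = 60.83 K.
COP_Carnot = T_H/ΔT = 352.32/60.83 = 5.792.
Ẇ_min = Q̇/COP_Carnot = 211.0/5.792 = 36.43 kW.

36.43 kW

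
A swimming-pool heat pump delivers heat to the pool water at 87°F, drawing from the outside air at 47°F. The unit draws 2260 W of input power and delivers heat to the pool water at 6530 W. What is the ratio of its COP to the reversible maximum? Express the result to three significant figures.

0.211

COP_actual = Q̇_H/Ẇ = 6530/2260 = 2.889.
In absolute terms T_C = 281.48 K and T_H = 303.71 K, so ΔT = 22.22 K.
COP_Carnot = T_H/ΔT = 303.71/22.22 = 13.67.
η_II = COP_actual/COP_Carnot = 2.889/13.67 = 0.2114.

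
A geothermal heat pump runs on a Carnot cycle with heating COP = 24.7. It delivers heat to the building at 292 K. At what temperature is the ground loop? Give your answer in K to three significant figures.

280 K

COP_HP = T_H/(T_H − T_C) gives T_H − T_C = T_H/COP.
With T_H = 292.00 K, T_C = 292.00 × (1 − 1/24.7) = 280.18 K.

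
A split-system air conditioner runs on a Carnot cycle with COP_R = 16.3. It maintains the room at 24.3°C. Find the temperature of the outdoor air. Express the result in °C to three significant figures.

42.5 °C

COP_R = T_C/(T_H − T_C) gives T_H − T_C = T_C/COP.
With T_C = 297.45 K, T_H = 297.45 × (1 + 1/16.3) = 315.70 K.
Converting, 315.70 K = 42.55°C.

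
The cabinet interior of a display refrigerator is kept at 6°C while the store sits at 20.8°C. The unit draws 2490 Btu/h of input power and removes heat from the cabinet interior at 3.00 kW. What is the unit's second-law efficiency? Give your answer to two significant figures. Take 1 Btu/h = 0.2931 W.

Converting, Q̇_C = 3.000 kW = 10240 Btu/h, so COP_actual = Q̇_C/Ẇ = 10240/2490 = 4.111.
In absolute terms T_C = 279.15 K and T_H = 293.95 K, so ΔT = 14.80 K.
COP_Carnot = T_C/ΔT = 279.15/14.80 = 18.86.
η_II = COP_actual/COP_Carnot = 4.111/18.86 = 0.2179.

0.22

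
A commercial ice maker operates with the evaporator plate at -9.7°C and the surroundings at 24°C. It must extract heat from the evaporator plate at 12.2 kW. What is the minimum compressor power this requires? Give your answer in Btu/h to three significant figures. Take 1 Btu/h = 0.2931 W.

5320 Btu/h

In absolute terms T_C = 263.45 K and T_H = 297.15 K, so ΔT = 33.70 K.
COP_Carnot = T_C/ΔT = 263.45/33.70 = 7.818.
Ẇ_min = Q̇/COP_Carnot = 12.20/7.818 = 1.561 kW = 5324 Btu/h.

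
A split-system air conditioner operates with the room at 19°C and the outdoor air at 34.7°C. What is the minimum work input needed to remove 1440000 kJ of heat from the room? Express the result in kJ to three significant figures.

77400 kJ

In absolute terms T_C = 292.15 K and T_H = 307.85 K, so ΔT = 15.70 K.
The reversible limit is COP_R = T_C/ΔT = 18.61, so W_min = Q_C/COP = Q_C·ΔT/T_C.
W_min = 1440000 × 15.70/292.15 = 77380 kJ.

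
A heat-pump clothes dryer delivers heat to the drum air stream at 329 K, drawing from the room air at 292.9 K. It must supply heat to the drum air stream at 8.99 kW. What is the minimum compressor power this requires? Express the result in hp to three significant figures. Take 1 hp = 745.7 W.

The reservoir spacing is ΔT = 329 − 292.9 = 36.10 K.
COP_Carnot = T_H/ΔT = 329.00/36.10 = 9.114.
Ẇ_min = Q̇/COP_Carnot = 8.990/9.114 = 0.9864 kW = 1.323 hp.

1.32 hp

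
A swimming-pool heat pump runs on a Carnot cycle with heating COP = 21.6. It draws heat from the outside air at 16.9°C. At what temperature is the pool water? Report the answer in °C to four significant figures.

30.98 °C

COP_HP = T_H/(T_H − T_C) rearranges to T_H = COP·T_C/(COP − 1).
With T_C = 290.05 K, T_H = 21.6 × 290.05/20.60 = 304.13 K.
Converting, 304.13 K = 30.98°C.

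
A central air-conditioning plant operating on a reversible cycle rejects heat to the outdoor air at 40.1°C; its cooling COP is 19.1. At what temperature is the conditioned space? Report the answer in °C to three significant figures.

For a Carnot refrigerator COP_R = T_C/(T_H − T_C), so T_C = COP·T_H/(1 + COP).
With T_H = 313.25 K, T_C = 19.1 × 313.25/20.10 = 297.67 K.
Converting, 297.67 K = 24.52°C.

24.5 °C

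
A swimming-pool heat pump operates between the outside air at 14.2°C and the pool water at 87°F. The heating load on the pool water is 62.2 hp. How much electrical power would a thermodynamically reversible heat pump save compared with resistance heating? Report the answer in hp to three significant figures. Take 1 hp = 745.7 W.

58.9 hp

In absolute terms T_C = 287.35 K and T_H = 303.71 K, so ΔT = 16.36 K.
COP_Carnot = T_H/ΔT = 303.71/16.36 = 18.57.
Resistance heating needs Ẇ_res = Q̇_H = 62.20 hp; the reversible heat pump needs only Ẇ_hp = Q̇_H/COP = 3.350 hp.
Saving = 62.20 − 3.350 = 58.85 hp.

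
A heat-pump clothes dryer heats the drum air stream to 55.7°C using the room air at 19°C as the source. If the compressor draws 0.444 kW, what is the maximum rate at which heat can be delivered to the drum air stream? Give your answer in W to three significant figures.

3980 W

In absolute terms T_C = 292.15 K and T_H = 328.85 K, so ΔT = 36.70 K.
COP_Carnot = T_H/ΔT = 328.85/36.70 = 8.960.
Q̇_max = COP_Carnot × Ẇ = 8.960 × 0.4440 kW = 3.978 kW = 3978 W.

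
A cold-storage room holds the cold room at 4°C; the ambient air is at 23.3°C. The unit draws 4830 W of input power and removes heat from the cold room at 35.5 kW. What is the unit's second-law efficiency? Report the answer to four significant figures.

0.5118

Converting, Q̇_C = 35.50 kW = 35500 W, so COP_actual = Q̇_C/Ẇ = 35500/4830 = 7.350.
In absolute terms T_C = 277.15 K and T_H = 296.45 K, so ΔT = 19.30 K.
COP_Carnot = T_C/ΔT = 277.15/19.30 = 14.36.
η_II = COP_actual/COP_Carnot = 7.350/14.36 = 0.5118.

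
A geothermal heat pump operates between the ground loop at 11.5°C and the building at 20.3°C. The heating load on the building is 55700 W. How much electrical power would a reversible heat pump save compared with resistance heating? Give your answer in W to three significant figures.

54000 W

In absolute terms T_C = 284.65 K and T_H = 293.45 K, so ΔT = 8.800 K.
COP_Carnot = T_H/ΔT = 293.45/8.800 = 33.35.
Resistance heating needs Ẇ_res = Q̇_H = 55700 W; the reversible heat pump needs only Ẇ_hp = Q̇_H/COP = 1670 W.
Saving = 55700 − 1670 = 54030 W.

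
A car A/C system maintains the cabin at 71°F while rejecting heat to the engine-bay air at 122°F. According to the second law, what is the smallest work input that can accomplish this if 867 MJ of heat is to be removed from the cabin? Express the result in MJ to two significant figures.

In absolute terms T_C = 294.82 K and T_H = 323.15 K, so ΔT = 28.33 K.
The reversible limit is COP_R = T_C/ΔT = 10.41, so W_min = Q_C/COP = Q_C·ΔT/T_C.
W_min = 867.0 × 28.33/294.82 = 83.32 MJ.

83 MJ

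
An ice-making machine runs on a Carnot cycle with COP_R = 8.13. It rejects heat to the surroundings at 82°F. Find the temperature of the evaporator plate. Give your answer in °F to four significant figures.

For a Carnot refrigerator COP_R = T_C/(T_H − T_C), so T_C = COP·T_H/(1 + COP).
With T_H = 300.93 K, T_C = 8.13 × 300.93/9.130 = 267.97 K.
Converting, 267.97 K = 22.67°F.

22.67 °F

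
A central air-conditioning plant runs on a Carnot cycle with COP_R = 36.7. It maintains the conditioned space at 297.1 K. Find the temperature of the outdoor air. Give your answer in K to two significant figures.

310 K

COP_R = T_C/(T_H − T_C) gives T_H − T_C = T_C/COP.
With T_C = 297.10 K, T_H = 297.10 × (1 + 1/36.7) = 305.20 K.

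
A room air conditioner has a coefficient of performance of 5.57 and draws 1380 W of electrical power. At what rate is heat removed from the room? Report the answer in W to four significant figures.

Q̇_C = COP × Ẇ = 5.57 × 1380 = 7687 W.

7687 W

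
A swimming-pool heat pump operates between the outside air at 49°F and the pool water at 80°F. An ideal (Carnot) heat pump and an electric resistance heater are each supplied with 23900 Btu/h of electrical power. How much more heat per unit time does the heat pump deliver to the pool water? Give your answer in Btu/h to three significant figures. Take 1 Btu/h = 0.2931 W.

In absolute terms T_C = 282.59 K and T_H = 299.82 K, so ΔT = 17.22 K.
COP_Carnot = T_H/ΔT = 299.82/17.22 = 17.41.
The heat pump delivers Q̇_H = COP × Ẇ = 416100 Btu/h; the resistance heater delivers Ẇ = 23900 Btu/h.
Extra = (COP − 1)·Ẇ = 392200 Btu/h.

392000 Btu/h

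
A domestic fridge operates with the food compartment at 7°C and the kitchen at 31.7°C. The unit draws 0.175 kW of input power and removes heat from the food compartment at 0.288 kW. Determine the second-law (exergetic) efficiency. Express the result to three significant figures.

0.145

COP_actual = Q̇_C/Ẇ = 0.2880/0.1750 = 1.646.
In absolute terms T_C = 280.15 K and T_H = 304.85 K, so ΔT = 24.70 K.
COP_Carnot = T_C/ΔT = 280.15/24.70 = 11.34.
η_II = COP_actual/COP_Carnot = 1.646/11.34 = 0.1451.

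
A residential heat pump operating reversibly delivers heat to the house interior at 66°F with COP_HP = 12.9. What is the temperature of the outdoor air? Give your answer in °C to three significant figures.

-3.75 °C

COP_HP = T_H/(T_H − T_C) gives T_H − T_C = T_H/COP.
With T_H = 292.04 K, T_C = 292.04 × (1 − 1/12.9) = 269.40 K.
Converting, 269.40 K = -3.75°C.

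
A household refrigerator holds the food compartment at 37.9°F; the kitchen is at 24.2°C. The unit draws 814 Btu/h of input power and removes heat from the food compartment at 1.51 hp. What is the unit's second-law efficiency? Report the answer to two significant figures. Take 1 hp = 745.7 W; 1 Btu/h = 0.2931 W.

0.36

Converting, Q̇_C = 1.510 hp = 3842 Btu/h, so COP_actual = Q̇_C/Ẇ = 3842/814.0 = 4.720.
In absolute terms T_C = 276.43 K and T_H = 297.35 K, so ΔT = 20.92 K.
COP_Carnot = T_C/ΔT = 276.43/20.92 = 13.21.
η_II = COP_actual/COP_Carnot = 4.720/13.21 = 0.3572.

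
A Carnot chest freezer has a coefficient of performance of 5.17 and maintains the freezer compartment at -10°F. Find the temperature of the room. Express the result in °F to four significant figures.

COP_R = T_C/(T_H − T_C) gives T_H − T_C = T_C/COP.
With T_C = 249.82 K, T_H = 249.82 × (1 + 1/5.17) = 298.14 K.
Converting, 298.14 K = 76.98°F.

76.98 °F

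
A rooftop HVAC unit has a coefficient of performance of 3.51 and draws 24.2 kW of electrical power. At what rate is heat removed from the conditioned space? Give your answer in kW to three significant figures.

84.9 kW

Q̇_C = COP × Ẇ = 3.51 × 24.20 = 84.94 kW.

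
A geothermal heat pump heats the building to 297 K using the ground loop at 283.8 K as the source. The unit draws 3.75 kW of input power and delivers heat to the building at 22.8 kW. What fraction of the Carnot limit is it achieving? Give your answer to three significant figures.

0.270

COP_actual = Q̇_H/Ẇ = 22.80/3.750 = 6.080.
The reservoir spacing is ΔT = 297 − 283.8 = 13.20 K.
COP_Carnot = T_H/ΔT = 297.00/13.20 = 22.50.
η_II = COP_actual/COP_Carnot = 6.080/22.50 = 0.2702.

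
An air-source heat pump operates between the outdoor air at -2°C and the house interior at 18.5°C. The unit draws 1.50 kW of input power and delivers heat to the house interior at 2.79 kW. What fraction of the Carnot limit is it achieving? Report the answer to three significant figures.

COP_actual = Q̇_H/Ẇ = 2.790/1.500 = 1.860.
In absolute terms T_C = 271.15 K and T_H = 291.65 K, so ΔT = 20.50 K.
COP_Carnot = T_H/ΔT = 291.65/20.50 = 14.23.
η_II = COP_actual/COP_Carnot = 1.860/14.23 = 0.1307.

0.131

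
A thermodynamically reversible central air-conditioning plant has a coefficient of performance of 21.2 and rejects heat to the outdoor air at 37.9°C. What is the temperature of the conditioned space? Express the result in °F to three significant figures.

For a Carnot refrigerator COP_R = T_C/(T_H − T_C), so T_C = COP·T_H/(1 + COP).
With T_H = 311.05 K, T_C = 21.2 × 311.05/22.20 = 297.04 K.
Converting, 297.04 K = 75.00°F.

75.0 °F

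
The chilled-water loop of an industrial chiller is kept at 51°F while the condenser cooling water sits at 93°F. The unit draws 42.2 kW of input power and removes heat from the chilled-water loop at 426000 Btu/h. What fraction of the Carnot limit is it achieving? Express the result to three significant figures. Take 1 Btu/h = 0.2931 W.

0.243

Converting, Q̇_C = 426000 Btu/h = 124.9 kW, so COP_actual = Q̇_C/Ẇ = 124.9/42.20 = 2.959.
In absolute terms T_C = 283.71 K and T_H = 307.04 K, so ΔT = 23.33 K.
COP_Carnot = T_C/ΔT = 283.71/23.33 = 12.16.
η_II = COP_actual/COP_Carnot = 2.959/12.16 = 0.2433.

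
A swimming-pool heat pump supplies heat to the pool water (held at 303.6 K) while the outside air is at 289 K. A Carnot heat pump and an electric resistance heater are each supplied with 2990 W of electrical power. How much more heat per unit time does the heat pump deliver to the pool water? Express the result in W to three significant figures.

59200 W

The reservoir spacing is ΔT = 303.6 − 289 = 14.60 K.
COP_Carnot = T_H/ΔT = 303.60/14.60 = 20.79.
The heat pump delivers Q̇_H = COP × Ẇ = 62180 W; the resistance heater delivers Ẇ = 2990 W.
Extra = (COP − 1)·Ẇ = 59190 W.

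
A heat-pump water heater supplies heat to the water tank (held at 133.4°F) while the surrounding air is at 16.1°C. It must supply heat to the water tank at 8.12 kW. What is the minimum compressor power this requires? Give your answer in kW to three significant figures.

In absolute terms T_C = 289.25 K and T_H = 329.48 K, so ΔT = 40.23 K.
COP_Carnot = T_H/ΔT = 329.48/40.23 = 8.189.
Ẇ_min = Q̇/COP_Carnot = 8.120/8.189 = 0.9915 kW.

0.992 kW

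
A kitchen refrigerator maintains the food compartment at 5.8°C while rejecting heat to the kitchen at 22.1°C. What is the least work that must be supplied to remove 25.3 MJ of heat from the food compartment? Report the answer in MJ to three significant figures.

1.48 MJ

In absolute terms T_C = 278.95 K and T_H = 295.25 K, so ΔT = 16.30 K.
The reversible limit is COP_R = T_C/ΔT = 17.11, so W_min = Q_C/COP = Q_C·ΔT/T_C.
W_min = 25.30 × 16.30/278.95 = 1.478 MJ.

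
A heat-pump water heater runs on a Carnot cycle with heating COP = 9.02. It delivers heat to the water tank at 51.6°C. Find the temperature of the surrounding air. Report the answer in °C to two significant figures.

16 °C

COP_HP = T_H/(T_H − T_C) gives T_H − T_C = T_H/COP.
With T_H = 324.75 K, T_C = 324.75 × (1 − 1/9.02) = 288.75 K.
Converting, 288.75 K = 15.60°C.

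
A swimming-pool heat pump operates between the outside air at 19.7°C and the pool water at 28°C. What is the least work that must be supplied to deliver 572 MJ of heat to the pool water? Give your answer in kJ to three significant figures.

In absolute terms T_C = 292.85 K and T_H = 301.15 K, so ΔT = 8.300 K.
The reversible limit is COP_HP = T_H/ΔT = 36.28, so W_min = Q_H/COP = Q_H·ΔT/T_H.
W_min = 572.0 × 8.300/301.15 = 15.76 MJ = 15760 kJ.

15800 kJ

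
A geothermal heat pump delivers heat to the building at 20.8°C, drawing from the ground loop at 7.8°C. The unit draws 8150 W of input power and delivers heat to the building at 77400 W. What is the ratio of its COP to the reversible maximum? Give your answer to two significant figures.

COP_actual = Q̇_H/Ẇ = 77400/8150 = 9.497.
In absolute terms T_C = 280.95 K and T_H = 293.95 K, so ΔT = 13.00 K.
COP_Carnot = T_H/ΔT = 293.95/13.00 = 22.61.
η_II = COP_actual/COP_Carnot = 9.497/22.61 = 0.4200.

0.42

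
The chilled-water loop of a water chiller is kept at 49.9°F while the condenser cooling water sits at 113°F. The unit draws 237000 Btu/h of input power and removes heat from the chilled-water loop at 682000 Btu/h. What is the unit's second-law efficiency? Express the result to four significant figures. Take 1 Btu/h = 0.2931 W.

COP_actual = Q̇_C/Ẇ = 682000/237000 = 2.878.
In absolute terms T_C = 283.09 K and T_H = 318.15 K, so ΔT = 35.06 K.
COP_Carnot = T_C/ΔT = 283.09/35.06 = 8.076.
η_II = COP_actual/COP_Carnot = 2.878/8.076 = 0.3563.

0.3563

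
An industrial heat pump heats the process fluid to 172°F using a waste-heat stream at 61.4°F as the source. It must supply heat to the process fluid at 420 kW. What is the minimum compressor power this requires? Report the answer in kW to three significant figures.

73.5 kW

In absolute terms T_C = 289.48 K and T_H = 350.93 K, so ΔT = 61.44 K.
COP_Carnot = T_H/ΔT = 350.93/61.44 = 5.711.
Ẇ_min = Q̇/COP_Carnot = 420.0/5.711 = 73.54 kW.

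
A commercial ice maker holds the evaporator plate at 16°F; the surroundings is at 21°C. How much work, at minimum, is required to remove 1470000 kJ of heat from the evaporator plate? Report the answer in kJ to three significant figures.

166000 kJ

In absolute terms T_C = 264.26 K and T_H = 294.15 K, so ΔT = 29.89 K.
The reversible limit is COP_R = T_C/ΔT = 8.841, so W_min = Q_C/COP = Q_C·ΔT/T_C.
W_min = 1470000 × 29.89/264.26 = 166300 kJ.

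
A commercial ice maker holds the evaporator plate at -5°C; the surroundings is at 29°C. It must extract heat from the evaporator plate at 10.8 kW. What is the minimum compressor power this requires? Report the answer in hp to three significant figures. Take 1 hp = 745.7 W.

In absolute terms T_C = 268.15 K and T_H = 302.15 K, so ΔT = 34.00 K.
COP_Carnot = T_C/ΔT = 268.15/34.00 = 7.887.
Ẇ_min = Q̇/COP_Carnot = 10.80/7.887 = 1.369 kW = 1.836 hp.

1.84 hp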